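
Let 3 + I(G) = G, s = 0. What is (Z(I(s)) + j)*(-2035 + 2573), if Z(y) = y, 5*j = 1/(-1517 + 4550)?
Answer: -24475772/15165 ≈ -1614.0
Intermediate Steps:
I(G) = -3 + G
j = 1/15165 (j = 1/(5*(-1517 + 4550)) = (⅕)/3033 = (⅕)*(1/3033) = 1/15165 ≈ 6.5941e-5)
(Z(I(s)) + j)*(-2035 + 2573) = ((-3 + 0) + 1/15165)*(-2035 + 2573) = (-3 + 1/15165)*538 = -45494/15165*538 = -24475772/15165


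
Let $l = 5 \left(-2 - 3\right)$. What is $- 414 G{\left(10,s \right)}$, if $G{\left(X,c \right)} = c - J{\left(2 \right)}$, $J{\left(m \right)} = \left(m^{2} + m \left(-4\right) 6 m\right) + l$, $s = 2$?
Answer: $-49266$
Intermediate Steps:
$l = -25$ ($l = 5 \left(-5\right) = -25$)
$J{\left(m \right)} = -25 - 23 m^{2}$ ($J{\left(m \right)} = \left(m^{2} + m \left(-4\right) 6 m\right) - 25 = \left(m^{2} + - 4 m 6 m\right) - 25 = \left(m^{2} + - 24 m m\right) - 25 = \left(m^{2} - 24 m^{2}\right) - 25 = - 23 m^{2} - 25 = -25 - 23 m^{2}$)
$G{\left(X,c \right)} = 117 + c$ ($G{\left(X,c \right)} = c - \left(-25 - 23 \cdot 2^{2}\right) = c - \left(-25 - 92\right) = c - -117 = c + 117 = 117 + c$)
$- 414 G{\left(10,s \right)} = - 414 \left(117 + 2\right) = \left(-414\right) 119 = -49266$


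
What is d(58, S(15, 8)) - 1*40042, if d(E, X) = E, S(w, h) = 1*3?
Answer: -39984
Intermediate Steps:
S(w, h) = 3
d(58, S(15, 8)) - 1*40042 = 58 - 1*40042 = 58 - 40042 = -39984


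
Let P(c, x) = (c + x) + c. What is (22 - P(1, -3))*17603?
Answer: 404869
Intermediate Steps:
P(c, x) = x + 2*c
(22 - P(1, -3))*17603 = (22 - (-3 + 2*1))*17603 = (22 - (-3 + 2))*17603 = (22 - 1*(-1))*17603 = (22 + 1)*17603 = 23*17603 = 404869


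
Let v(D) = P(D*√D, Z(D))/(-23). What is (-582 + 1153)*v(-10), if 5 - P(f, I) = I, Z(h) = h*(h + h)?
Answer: 111345/23 ≈ 4841.1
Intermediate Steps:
Z(h) = 2*h² (Z(h) = h*(2*h) = 2*h²)
P(f, I) = 5 - I
v(D) = -5/23 + 2*D²/23 (v(D) = (5 - 2*D²)/(-23) = (5 - 2*D²)*(-1/23) = -5/23 + 2*D²/23)
(-582 + 1153)*v(-10) = (-582 + 1153)*(-5/23 + (2/23)*(-10)²) = 571*(-5/23 + (2/23)*100) = 571*(-5/23 + 200/23) = 571*(195/23) = 111345/23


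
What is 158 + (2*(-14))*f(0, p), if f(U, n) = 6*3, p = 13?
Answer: -346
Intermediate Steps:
f(U, n) = 18
158 + (2*(-14))*f(0, p) = 158 + (2*(-14))*18 = 158 - 28*18 = 158 - 504 = -346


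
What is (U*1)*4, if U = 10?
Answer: 40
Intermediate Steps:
(U*1)*4 = (10*1)*4 = 10*4 = 40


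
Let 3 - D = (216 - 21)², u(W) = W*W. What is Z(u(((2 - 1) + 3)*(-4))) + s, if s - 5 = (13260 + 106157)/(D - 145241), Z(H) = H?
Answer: 47712226/183263 ≈ 260.35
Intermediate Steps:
u(W) = W²
D = -38022 (D = 3 - (216 - 21)² = 3 - 1*195² = 3 - 1*38025 = 3 - 38025 = -38022)
s = 796898/183263 (s = 5 + (13260 + 106157)/(-38022 - 145241) = 5 + 119417/(-183263) = 5 + 119417*(-1/183263) = 5 - 119417/183263 = 796898/183263 ≈ 4.3484)
Z(u(((2 - 1) + 3)*(-4))) + s = (((2 - 1) + 3)*(-4))² + 796898/183263 = ((1 + 3)*(-4))² + 796898/183263 = (4*(-4))² + 796898/183263 = (-16)² + 796898/183263 = 256 + 796898/183263 = 47712226/183263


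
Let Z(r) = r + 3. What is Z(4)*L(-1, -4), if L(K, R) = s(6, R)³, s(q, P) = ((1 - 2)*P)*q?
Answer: 96768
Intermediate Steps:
Z(r) = 3 + r
s(q, P) = -P*q (s(q, P) = (-P)*q = -P*q)
L(K, R) = -216*R³ (L(K, R) = (-1*R*6)³ = (-6*R)³ = -216*R³)
Z(4)*L(-1, -4) = (3 + 4)*(-216*(-4)³) = 7*(-216*(-64)) = 7*13824 = 96768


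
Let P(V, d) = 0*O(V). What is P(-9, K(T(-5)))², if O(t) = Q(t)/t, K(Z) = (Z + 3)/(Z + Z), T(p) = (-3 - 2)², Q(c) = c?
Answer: 0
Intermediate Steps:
T(p) = 25 (T(p) = (-5)² = 25)
K(Z) = (3 + Z)/(2*Z) (K(Z) = (3 + Z)/((2*Z)) = (3 + Z)*(1/(2*Z)) = (3 + Z)/(2*Z))
O(t) = 1 (O(t) = t/t = 1)
P(V, d) = 0 (P(V, d) = 0*1 = 0)
P(-9, K(T(-5)))² = 0² = 0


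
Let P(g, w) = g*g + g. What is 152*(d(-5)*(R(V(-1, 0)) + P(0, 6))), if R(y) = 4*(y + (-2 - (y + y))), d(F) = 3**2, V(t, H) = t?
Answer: -5472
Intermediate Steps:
P(g, w) = g + g**2 (P(g, w) = g**2 + g = g + g**2)
d(F) = 9
R(y) = -8 - 4*y (R(y) = 4*(y + (-2 - 2*y)) = 4*(-2 - y) = -8 - 4*y)
152*(d(-5)*(R(V(-1, 0)) + P(0, 6))) = 152*(9*((-8 - 4*(-1)) + 0*(1 + 0))) = 152*(9*((-8 + 4) + 0*1)) = 152*(9*(-4 + 0)) = 152*(9*(-4)) = 152*(-36) = -5472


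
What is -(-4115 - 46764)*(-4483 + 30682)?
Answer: 1332978921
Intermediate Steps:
-(-4115 - 46764)*(-4483 + 30682) = -(-50879)*26199 = -1*(-1332978921) = 1332978921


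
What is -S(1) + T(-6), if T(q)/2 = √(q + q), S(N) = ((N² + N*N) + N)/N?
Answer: -3 + 4*I*√3 ≈ -3.0 + 6.9282*I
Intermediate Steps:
S(N) = (N + 2*N²)/N (S(N) = ((N² + N²) + N)/N = (2*N² + N)/N = (N + 2*N²)/N)
T(q) = 2*√2*√q (T(q) = 2*√(q + q) = 2*√(2*q) = 2*(√2*√q) = 2*√2*√q)
-S(1) + T(-6) = -(1 + 2*1) + 2*√2*√(-6) = -(1 + 2) + 2*√2*(I*√6) = -1*3 + 4*I*√3 = -3 + 4*I*√3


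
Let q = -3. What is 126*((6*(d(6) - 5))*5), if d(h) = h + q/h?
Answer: 1890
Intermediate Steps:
d(h) = h - 3/h
126*((6*(d(6) - 5))*5) = 126*((6*((6 - 3/6) - 5))*5) = 126*((6*((6 - 3*⅙) - 5))*5) = 126*((6*((6 - ½) - 5))*5) = 126*((6*(11/2 - 5))*5) = 126*((6*(½))*5) = 126*(3*5) = 126*15 = 1890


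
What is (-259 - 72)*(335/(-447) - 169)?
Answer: 25115618/447 ≈ 56187.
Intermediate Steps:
(-259 - 72)*(335/(-447) - 169) = -331*(335*(-1/447) - 169) = -331*(-335/447 - 169) = -331*(-75878/447) = 25115618/447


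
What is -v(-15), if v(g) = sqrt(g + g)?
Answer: -I*sqrt(30) ≈ -5.4772*I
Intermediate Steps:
v(g) = sqrt(2)*sqrt(g) (v(g) = sqrt(2*g) = sqrt(2)*sqrt(g))
-v(-15) = -sqrt(2)*sqrt(-15) = -sqrt(2)*I*sqrt(15) = -I*sqrt(30)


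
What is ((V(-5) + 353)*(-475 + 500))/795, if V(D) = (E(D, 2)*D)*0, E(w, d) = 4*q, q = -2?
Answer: 1765/159 ≈ 11.101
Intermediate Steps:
E(w, d) = -8 (E(w, d) = 4*(-2) = -8)
V(D) = 0 (V(D) = -8*D*0 = 0)
((V(-5) + 353)*(-475 + 500))/795 = ((0 + 353)*(-475 + 500))/795 = (353*25)*(1/795) = 8825*(1/795) = 1765/159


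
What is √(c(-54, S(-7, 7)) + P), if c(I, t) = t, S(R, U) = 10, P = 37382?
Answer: 4*√2337 ≈ 193.37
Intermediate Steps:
√(c(-54, S(-7, 7)) + P) = √(10 + 37382) = √37392 = 4*√2337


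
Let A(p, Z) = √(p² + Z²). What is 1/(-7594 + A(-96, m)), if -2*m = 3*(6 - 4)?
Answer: -7594/57659611 - 15*√41/57659611 ≈ -0.00013337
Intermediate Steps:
m = -3 (m = -3*(6 - 4)/2 = -3*2/2 = -½*6 = -3)
A(p, Z) = √(Z² + p²)
1/(-7594 + A(-96, m)) = 1/(-7594 + √((-3)² + (-96)²)) = 1/(-7594 + √(9 + 9216)) = 1/(-7594 + √9225) = 1/(-7594 + 15*√41)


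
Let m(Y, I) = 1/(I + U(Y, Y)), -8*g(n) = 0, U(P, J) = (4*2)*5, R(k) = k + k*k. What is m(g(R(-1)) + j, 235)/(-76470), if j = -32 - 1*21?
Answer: -1/21029250 ≈ -4.7553e-8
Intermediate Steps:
R(k) = k + k²
U(P, J) = 40 (U(P, J) = 8*5 = 40)
j = -53 (j = -32 - 21 = -53)
g(n) = 0 (g(n) = -⅛*0 = 0)
m(Y, I) = 1/(40 + I) (m(Y, I) = 1/(I + 40) = 1/(40 + I))
m(g(R(-1)) + j, 235)/(-76470) = 1/((40 + 235)*(-76470)) = -1/76470/275 = (1/275)*(-1/76470) = -1/21029250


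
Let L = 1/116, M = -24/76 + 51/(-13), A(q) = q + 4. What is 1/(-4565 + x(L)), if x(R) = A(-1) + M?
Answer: -247/1127861 ≈ -0.00021900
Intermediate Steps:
A(q) = 4 + q
M = -1047/247 (M = -24*1/76 + 51*(-1/13) = -6/19 - 51/13 = -1047/247 ≈ -4.2389)
L = 1/116 ≈ 0.0086207
x(R) = -306/247 (x(R) = (4 - 1) - 1047/247 = 3 - 1047/247 = -306/247)
1/(-4565 + x(L)) = 1/(-4565 - 306/247) = 1/(-1127861/247) = -247/1127861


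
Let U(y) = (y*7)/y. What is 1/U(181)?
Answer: 1/7 ≈ 0.14286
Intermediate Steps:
U(y) = 7 (U(y) = (7*y)/y = 7)
1/U(181) = 1/7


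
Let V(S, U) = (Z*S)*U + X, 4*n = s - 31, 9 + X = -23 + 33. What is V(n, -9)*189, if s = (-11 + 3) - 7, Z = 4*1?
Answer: 78435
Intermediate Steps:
Z = 4
s = -15 (s = -8 - 7 = -15)
X = 1 (X = -9 + (-23 + 33) = -9 + 10 = 1)
n = -23/2 (n = (-15 - 31)/4 = (1/4)*(-46) = -23/2 ≈ -11.500)
V(S, U) = 1 + 4*S*U (V(S, U) = (4*S)*U + 1 = 4*S*U + 1 = 1 + 4*S*U)
V(n, -9)*189 = (1 + 4*(-23/2)*(-9))*189 = (1 + 414)*189 = 415*189 = 78435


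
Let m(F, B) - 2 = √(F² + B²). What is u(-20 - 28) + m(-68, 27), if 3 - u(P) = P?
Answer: 53 + √5353 ≈ 126.16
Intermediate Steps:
u(P) = 3 - P
m(F, B) = 2 + √(B² + F²) (m(F, B) = 2 + √(F² + B²) = 2 + √(B² + F²))
u(-20 - 28) + m(-68, 27) = (3 - (-20 - 28)) + (2 + √(27² + (-68)²)) = (3 - 1*(-48)) + (2 + √(729 + 4624)) = (3 + 48) + (2 + √5353) = 51 + (2 + √5353) = 53 + √5353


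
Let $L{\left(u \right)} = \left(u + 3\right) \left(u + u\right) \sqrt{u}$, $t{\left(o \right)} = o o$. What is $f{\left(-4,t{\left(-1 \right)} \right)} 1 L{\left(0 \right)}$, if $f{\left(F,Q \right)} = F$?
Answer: $0$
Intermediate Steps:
$t{\left(o \right)} = o^{2}$
$L{\left(u \right)} = 2 u^{\frac{3}{2}} \left(3 + u\right)$ ($L{\left(u \right)} = \left(3 + u\right) 2 u \sqrt{u} = 2 u \left(3 + u\right) \sqrt{u} = 2 u^{\frac{3}{2}} \left(3 + u\right)$)
$f{\left(-4,t{\left(-1 \right)} \right)} 1 L{\left(0 \right)} = \left(-4\right) 1 \cdot 2 \cdot 0^{\frac{3}{2}} \left(3 + 0\right) = - 4 \cdot 2 \cdot 0 \cdot 3 = \left(-4\right) 0 = 0$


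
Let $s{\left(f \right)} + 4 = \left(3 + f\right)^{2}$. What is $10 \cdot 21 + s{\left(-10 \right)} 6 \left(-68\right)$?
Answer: $-18150$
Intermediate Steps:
$s{\left(f \right)} = -4 + \left(3 + f\right)^{2}$
$10 \cdot 21 + s{\left(-10 \right)} 6 \left(-68\right) = 10 \cdot 21 + \left(-4 + \left(3 - 10\right)^{2}\right) 6 \left(-68\right) = 210 + \left(-4 + \left(-7\right)^{2}\right) \left(-408\right) = 210 + \left(-4 + 49\right) \left(-408\right) = 210 + 45 \left(-408\right) = 210 - 18360 = -18150$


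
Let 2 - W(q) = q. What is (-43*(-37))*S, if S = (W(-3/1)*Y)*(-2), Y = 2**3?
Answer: -127280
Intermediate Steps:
W(q) = 2 - q
Y = 8
S = -80 (S = ((2 - (-3)/1)*8)*(-2) = ((2 - (-3))*8)*(-2) = ((2 - 1*(-3))*8)*(-2) = ((2 + 3)*8)*(-2) = (5*8)*(-2) = 40*(-2) = -80)
(-43*(-37))*S = -43*(-37)*(-80) = 1591*(-80) = -127280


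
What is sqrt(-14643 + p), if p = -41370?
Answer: I*sqrt(56013) ≈ 236.67*I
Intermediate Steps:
sqrt(-14643 + p) = sqrt(-14643 - 41370) = sqrt(-56013) = I*sqrt(56013)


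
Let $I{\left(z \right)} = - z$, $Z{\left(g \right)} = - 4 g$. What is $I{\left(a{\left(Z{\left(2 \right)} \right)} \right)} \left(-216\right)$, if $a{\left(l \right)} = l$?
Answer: $-1728$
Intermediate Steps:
$I{\left(a{\left(Z{\left(2 \right)} \right)} \right)} \left(-216\right) = - \left(-4\right) 2 \left(-216\right) = \left(-1\right) \left(-8\right) \left(-216\right) = 8 \left(-216\right) = -1728$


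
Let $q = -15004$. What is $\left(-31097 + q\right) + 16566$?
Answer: $-29535$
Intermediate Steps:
$\left(-31097 + q\right) + 16566 = \left(-31097 - 15004\right) + 16566 = -46101 + 16566 = -29535$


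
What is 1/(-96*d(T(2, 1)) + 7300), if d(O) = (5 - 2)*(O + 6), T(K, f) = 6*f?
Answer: 1/3844 ≈ 0.00026015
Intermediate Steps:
d(O) = 18 + 3*O (d(O) = 3*(6 + O) = 18 + 3*O)
1/(-96*d(T(2, 1)) + 7300) = 1/(-96*(18 + 3*(6*1)) + 7300) = 1/(-96*(18 + 3*6) + 7300) = 1/(-96*(18 + 18) + 7300) = 1/(-96*36 + 7300) = 1/(-3456 + 7300) = 1/3844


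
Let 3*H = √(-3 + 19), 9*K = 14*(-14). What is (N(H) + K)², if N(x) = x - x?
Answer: 38416/81 ≈ 474.27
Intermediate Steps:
K = -196/9 (K = (14*(-14))/9 = (⅑)*(-196) = -196/9 ≈ -21.778)
H = 4/3 (H = √(-3 + 19)/3 = √16/3 = (⅓)*4 = 4/3 ≈ 1.3333)
N(x) = 0
(N(H) + K)² = (0 - 196/9)² = (-196/9)² = 38416/81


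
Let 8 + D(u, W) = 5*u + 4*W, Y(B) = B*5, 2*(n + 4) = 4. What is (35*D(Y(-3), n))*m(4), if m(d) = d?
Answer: -12740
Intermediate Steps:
n = -2 (n = -4 + (½)*4 = -4 + 2 = -2)
Y(B) = 5*B
D(u, W) = -8 + 4*W + 5*u (D(u, W) = -8 + (5*u + 4*W) = -8 + (4*W + 5*u) = -8 + 4*W + 5*u)
(35*D(Y(-3), n))*m(4) = (35*(-8 + 4*(-2) + 5*(5*(-3))))*4 = (35*(-8 - 8 + 5*(-15)))*4 = (35*(-8 - 8 - 75))*4 = (35*(-91))*4 = -3185*4 = -12740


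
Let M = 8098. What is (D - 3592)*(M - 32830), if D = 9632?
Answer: -149381280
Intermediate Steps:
(D - 3592)*(M - 32830) = (9632 - 3592)*(8098 - 32830) = 6040*(-24732) = -149381280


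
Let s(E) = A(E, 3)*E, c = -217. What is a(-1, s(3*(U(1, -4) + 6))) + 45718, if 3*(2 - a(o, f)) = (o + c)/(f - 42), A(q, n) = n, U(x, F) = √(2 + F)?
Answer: 2*(-823069*I + 617220*√2)/(9*(-4*I + 3*√2)) ≈ 45723.0 - 3.0225*I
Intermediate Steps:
s(E) = 3*E
a(o, f) = 2 - (-217 + o)/(3*(-42 + f)) (a(o, f) = 2 - (o - 217)/(3*(f - 42)) = 2 - (-217 + o)/(3*(-42 + f)))
a(-1, s(3*(U(1, -4) + 6))) + 45718 = (-35 - 1*(-1) + 6*(3*(3*(√(2 - 4) + 6))))/(3*(-42 + 3*(3*(√(2 - 4) + 6)))) + 45718 = (-35 + 1 + 6*(3*(3*(√(-2) + 6))))/(3*(-42 + 3*(3*(√(-2) + 6)))) + 45718 = (-35 + 1 + 6*(3*(3*(I*√2 + 6))))/(3*(-42 + 3*(3*(I*√2 + 6)))) + 45718 = (-35 + 1 + 6*(3*(3*(6 + I*√2))))/(3*(-42 + 3*(3*(6 + I*√2)))) + 45718 = (-35 + 1 + 6*(3*(18 + 3*I*√2)))/(3*(-42 + 3*(18 + 3*I*√2))) + 45718 = (-35 + 1 + 6*(54 + 9*I*√2))/(3*(-42 + (54 + 9*I*√2))) + 45718 = (-35 + 1 + (324 + 54*I*√2))/(3*(12 + 9*I*√2)) + 45718 = (290 + 54*I*√2)/(3*(12 + 9*I*√2)) + 45718 = 45718 + (290 + 54*I*√2)/(3*(12 + 9*I*√2))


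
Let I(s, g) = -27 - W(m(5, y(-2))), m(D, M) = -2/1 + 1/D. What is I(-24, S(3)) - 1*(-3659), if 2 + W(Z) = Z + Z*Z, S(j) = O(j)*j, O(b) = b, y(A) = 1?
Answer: 90814/25 ≈ 3632.6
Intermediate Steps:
m(D, M) = -2 + 1/D (m(D, M) = -2*1 + 1/D = -2 + 1/D)
S(j) = j**2 (S(j) = j*j = j**2)
W(Z) = -2 + Z + Z**2 (W(Z) = -2 + (Z + Z*Z) = -2 + (Z + Z**2) = -2 + Z + Z**2)
I(s, g) = -661/25 (I(s, g) = -27 - (-2 + (-2 + 1/5) + (-2 + 1/5)**2) = -27 - (-2 - 9/5 + (-9/5)**2) = -27 - (-2 - 9/5 + 81/25) = -27 - 1*(-14/25) = -27 + 14/25 = -661/25)
I(-24, S(3)) - 1*(-3659) = -661/25 - 1*(-3659) = -661/25 + 3659 = 90814/25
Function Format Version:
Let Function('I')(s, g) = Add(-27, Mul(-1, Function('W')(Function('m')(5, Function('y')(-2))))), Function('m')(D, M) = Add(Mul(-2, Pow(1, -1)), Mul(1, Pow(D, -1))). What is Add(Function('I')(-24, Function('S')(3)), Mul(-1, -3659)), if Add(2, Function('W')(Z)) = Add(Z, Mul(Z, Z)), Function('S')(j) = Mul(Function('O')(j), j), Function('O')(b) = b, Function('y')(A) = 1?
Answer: Rational(90814, 25) ≈ 3632.6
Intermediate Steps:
Function('m')(D, M) = Add(-2, Pow(D, -1)) (Function('m')(D, M) = Add(Mul(-2, 1), Pow(D, -1)) = Add(-2, Pow(D, -1)))
Function('S')(j) = Pow(j, 2) (Function('S')(j) = Mul(j, j) = Pow(j, 2))
Function('W')(Z) = Add(-2, Z, Pow(Z, 2)) (Function('W')(Z) = Add(-2, Add(Z, Mul(Z, Z))) = Add(-2, Add(Z, Pow(Z, 2))) = Add(-2, Z, Pow(Z, 2)))
Function('I')(s, g) = Rational(-661, 25) (Function('I')(s, g) = Add(-27, Mul(-1, Add(-2, Add(-2, Pow(5, -1)), Pow(Add(-2, Pow(5, -1)), 2)))) = Add(-27, Mul(-1, Add(-2, Add(-2, Rational(1, 5)), Pow(Add(-2, Rational(1, 5)), 2)))) = Add(-27, Mul(-1, Add(-2, Rational(-9, 5), Pow(Rational(-9, 5), 2)))) = Add(-27, Mul(-1, Add(-2, Rational(-9, 5), Rational(81, 25)))) = Add(-27, Mul(-1, Rational(-14, 25))) = Add(-27, Rational(14, 25)) = Rational(-661, 25))
Add(Function('I')(-24, Function('S')(3)), Mul(-1, -3659)) = Add(Rational(-661, 25), Mul(-1, -3659)) = Add(Rational(-661, 25), 3659) = Rational(90814, 25)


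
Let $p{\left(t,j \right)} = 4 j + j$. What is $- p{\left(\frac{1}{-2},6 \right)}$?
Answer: $-30$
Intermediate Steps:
$p{\left(t,j \right)} = 5 j$
$- p{\left(\frac{1}{-2},6 \right)} = - 5 \cdot 6 = \left(-1\right) 30 = -30$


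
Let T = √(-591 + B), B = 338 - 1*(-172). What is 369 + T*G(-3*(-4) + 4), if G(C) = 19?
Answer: 369 + 171*I ≈ 369.0 + 171.0*I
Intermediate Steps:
B = 510 (B = 338 + 172 = 510)
T = 9*I (T = √(-591 + 510) = √(-81) = 9*I ≈ 9.0*I)
369 + T*G(-3*(-4) + 4) = 369 + (9*I)*19 = 369 + 171*I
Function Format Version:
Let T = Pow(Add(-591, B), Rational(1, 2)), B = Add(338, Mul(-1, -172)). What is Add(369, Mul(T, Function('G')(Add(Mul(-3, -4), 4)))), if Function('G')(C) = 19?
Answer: Add(369, Mul(171, I)) ≈ Add(369.00, Mul(171.00, I))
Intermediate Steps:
B = 510 (B = Add(338, 172) = 510)
T = Mul(9, I) (T = Pow(Add(-591, 510), Rational(1, 2)) = Pow(-81, Rational(1, 2)) = Mul(9, I) ≈ Mul(9.0000, I))
Add(369, Mul(T, Function('G')(Add(Mul(-3, -4), 4)))) = Add(369, Mul(Mul(9, I), 19)) = Add(369, Mul(171, I))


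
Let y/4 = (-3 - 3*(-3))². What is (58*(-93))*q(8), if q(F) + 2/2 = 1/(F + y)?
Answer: 407247/76 ≈ 5358.5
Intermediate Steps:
y = 144 (y = 4*(-3 - 3*(-3))² = 4*(-3 + 9)² = 4*6² = 4*36 = 144)
q(F) = -1 + 1/(144 + F) (q(F) = -1 + 1/(F + 144) = -1 + 1/(144 + F))
(58*(-93))*q(8) = (58*(-93))*((-143 - 1*8)/(144 + 8)) = -5394*(-143 - 8)/152 = -2697*(-151)/76 = -5394*(-151/152) = 407247/76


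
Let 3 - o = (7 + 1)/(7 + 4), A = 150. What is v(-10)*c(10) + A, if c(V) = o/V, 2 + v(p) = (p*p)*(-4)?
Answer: 645/11 ≈ 58.636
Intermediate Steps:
o = 25/11 (o = 3 - (7 + 1)/(7 + 4) = 3 - 8/11 = 25/11 ≈ 2.2727)
v(p) = -2 - 4*p² (v(p) = -2 + (p*p)*(-4) = -2 + p²*(-4) = -2 - 4*p²)
c(V) = 25/(11*V)
v(-10)*c(10) + A = (-2 - 4*(-10)²)*((25/11)/10) + 150 = (-2 - 4*100)*((25/11)*(⅒)) + 150 = (-2 - 400)*(5/22) + 150 = -402*5/22 + 150 = -1005/11 + 150 = 645/11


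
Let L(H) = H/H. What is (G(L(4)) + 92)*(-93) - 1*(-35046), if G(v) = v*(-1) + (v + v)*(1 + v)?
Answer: 26211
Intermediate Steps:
L(H) = 1
G(v) = -v + 2*v*(1 + v) (G(v) = -v + (2*v)*(1 + v) = -v + 2*v*(1 + v))
(G(L(4)) + 92)*(-93) - 1*(-35046) = (1*(1 + 2*1) + 92)*(-93) - 1*(-35046) = (1*(1 + 2) + 92)*(-93) + 35046 = (1*3 + 92)*(-93) + 35046 = (3 + 92)*(-93) + 35046 = 95*(-93) + 35046 = -8835 + 35046 = 26211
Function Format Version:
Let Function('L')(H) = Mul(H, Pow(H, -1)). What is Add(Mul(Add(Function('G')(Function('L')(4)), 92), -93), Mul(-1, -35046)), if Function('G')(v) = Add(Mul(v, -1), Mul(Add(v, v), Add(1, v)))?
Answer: 26211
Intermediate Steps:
Function('L')(H) = 1
Function('G')(v) = Add(Mul(-1, v), Mul(2, v, Add(1, v))) (Function('G')(v) = Add(Mul(-1, v), Mul(Mul(2, v), Add(1, v))) = Add(Mul(-1, v), Mul(2, v, Add(1, v))))
Add(Mul(Add(Function('G')(Function('L')(4)), 92), -93), Mul(-1, -35046)) = Add(Mul(Add(Mul(1, Add(1, Mul(2, 1))), 92), -93), Mul(-1, -35046)) = Add(Mul(Add(Mul(1, Add(1, 2)), 92), -93), 35046) = Add(Mul(Add(Mul(1, 3), 92), -93), 35046) = Add(Mul(Add(3, 92), -93), 35046) = Add(Mul(95, -93), 35046) = Add(-8835, 35046) = 26211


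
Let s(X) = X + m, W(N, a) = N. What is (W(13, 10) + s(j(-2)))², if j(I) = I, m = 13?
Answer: 576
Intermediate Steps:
s(X) = 13 + X (s(X) = X + 13 = 13 + X)
(W(13, 10) + s(j(-2)))² = (13 + (13 - 2))² = (13 + 11)² = 24² = 576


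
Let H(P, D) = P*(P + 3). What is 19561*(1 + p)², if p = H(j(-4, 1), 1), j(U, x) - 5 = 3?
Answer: 154942681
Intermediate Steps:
j(U, x) = 8 (j(U, x) = 5 + 3 = 8)
H(P, D) = P*(3 + P)
p = 88 (p = 8*(3 + 8) = 8*11 = 88)
19561*(1 + p)² = 19561*(1 + 88)² = 19561*89² = 19561*7921 = 154942681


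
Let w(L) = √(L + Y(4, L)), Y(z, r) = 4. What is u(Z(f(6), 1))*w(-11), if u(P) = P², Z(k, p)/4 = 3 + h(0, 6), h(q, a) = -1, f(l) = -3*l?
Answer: 64*I*√7 ≈ 169.33*I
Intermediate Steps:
Z(k, p) = 8 (Z(k, p) = 4*(3 - 1) = 4*2 = 8)
w(L) = √(4 + L) (w(L) = √(L + 4) = √(4 + L))
u(Z(f(6), 1))*w(-11) = 8²*√(4 - 11) = 64*√(-7) = 64*(I*√7) = 64*I*√7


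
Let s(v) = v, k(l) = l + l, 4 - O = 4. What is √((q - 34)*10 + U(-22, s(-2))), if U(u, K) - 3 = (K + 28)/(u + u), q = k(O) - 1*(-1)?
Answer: I*√158554/22 ≈ 18.099*I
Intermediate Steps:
O = 0 (O = 4 - 1*4 = 4 - 4 = 0)
k(l) = 2*l
q = 1 (q = 2*0 - 1*(-1) = 0 + 1 = 1)
U(u, K) = 3 + (28 + K)/(2*u) (U(u, K) = 3 + (K + 28)/(u + u) = 3 + (28 + K)/((2*u)) = 3 + (28 + K)*(1/(2*u)) = 3 + (28 + K)/(2*u))
√((q - 34)*10 + U(-22, s(-2))) = √((1 - 34)*10 + (½)*(28 - 2 + 6*(-22))/(-22)) = √(-33*10 + (½)*(-1/22)*(28 - 2 - 132)) = √(-330 + (½)*(-1/22)*(-106)) = √(-330 + 53/22) = √(-7207/22) = I*√158554/22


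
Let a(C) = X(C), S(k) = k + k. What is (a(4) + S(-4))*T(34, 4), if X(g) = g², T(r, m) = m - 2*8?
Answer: -96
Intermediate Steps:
T(r, m) = -16 + m (T(r, m) = m - 16 = -16 + m)
S(k) = 2*k
a(C) = C²
(a(4) + S(-4))*T(34, 4) = (4² + 2*(-4))*(-16 + 4) = (16 - 8)*(-12) = 8*(-12) = -96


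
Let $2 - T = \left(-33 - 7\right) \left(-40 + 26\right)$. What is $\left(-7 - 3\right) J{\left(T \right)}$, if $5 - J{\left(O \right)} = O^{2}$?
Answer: $3113590$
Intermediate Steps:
$T = -558$ ($T = 2 - \left(-33 - 7\right) \left(-40 + 26\right) = 2 - \left(-40\right) \left(-14\right) = 2 - 560 = -558$)
$J{\left(O \right)} = 5 - O^{2}$
$\left(-7 - 3\right) J{\left(T \right)} = \left(-7 - 3\right) \left(5 - \left(-558\right)^{2}\right) = - 10 \left(5 - 311364\right) = \left(-10\right) \left(-311359\right) = 3113590$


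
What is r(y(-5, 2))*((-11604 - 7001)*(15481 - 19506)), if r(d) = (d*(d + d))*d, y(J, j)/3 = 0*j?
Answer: 0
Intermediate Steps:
y(J, j) = 0 (y(J, j) = 3*(0*j) = 3*0 = 0)
r(d) = 2*d**3 (r(d) = (d*(2*d))*d = (2*d**2)*d = 2*d**3)
r(y(-5, 2))*((-11604 - 7001)*(15481 - 19506)) = (2*0**3)*((-11604 - 7001)*(15481 - 19506)) = (2*0)*(-18605*(-4025)) = 0*74885125 = 0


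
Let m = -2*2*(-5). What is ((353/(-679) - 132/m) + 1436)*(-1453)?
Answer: -7048572744/3395 ≈ -2.0762e+6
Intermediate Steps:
m = 20 (m = -4*(-5) = 20)
((353/(-679) - 132/m) + 1436)*(-1453) = ((353/(-679) - 132/20) + 1436)*(-1453) = ((353*(-1/679) - 132*1/20) + 1436)*(-1453) = ((-353/679 - 33/5) + 1436)*(-1453) = (-24172/3395 + 1436)*(-1453) = (4851048/3395)*(-1453) = -7048572744/3395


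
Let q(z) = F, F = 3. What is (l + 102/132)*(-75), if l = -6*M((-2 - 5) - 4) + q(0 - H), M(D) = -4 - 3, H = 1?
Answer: -75525/22 ≈ -3433.0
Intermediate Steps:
q(z) = 3
M(D) = -7
l = 45 (l = -6*(-7) + 3 = 42 + 3 = 45)
(l + 102/132)*(-75) = (45 + 102/132)*(-75) = (45 + 102*(1/132))*(-75) = (45 + 17/22)*(-75) = (1007/22)*(-75) = -75525/22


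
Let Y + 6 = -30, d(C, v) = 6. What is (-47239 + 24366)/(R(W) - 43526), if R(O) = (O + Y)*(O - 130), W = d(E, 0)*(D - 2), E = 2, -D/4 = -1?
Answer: 22873/40694 ≈ 0.56207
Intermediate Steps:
D = 4 (D = -4*(-1) = 4)
W = 12 (W = 6*(4 - 2) = 6*2 = 12)
Y = -36 (Y = -6 - 30 = -36)
R(O) = (-130 + O)*(-36 + O) (R(O) = (O - 36)*(O - 130) = (-36 + O)*(-130 + O) = (-130 + O)*(-36 + O))
(-47239 + 24366)/(R(W) - 43526) = (-47239 + 24366)/((4680 + 12² - 166*12) - 43526) = -22873/((4680 + 144 - 1992) - 43526) = -22873/(2832 - 43526) = -22873/(-40694) = -22873*(-1/40694) = 22873/40694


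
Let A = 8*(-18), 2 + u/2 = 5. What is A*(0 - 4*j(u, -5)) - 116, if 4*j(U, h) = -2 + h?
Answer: -1124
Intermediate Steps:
u = 6 (u = -4 + 2*5 = -4 + 10 = 6)
j(U, h) = -1/2 + h/4 (j(U, h) = (-2 + h)/4 = -1/2 + h/4)
A = -144
A*(0 - 4*j(u, -5)) - 116 = -144*(0 - 4*(-1/2 + (1/4)*(-5))) - 116 = -144*(0 - 4*(-1/2 - 5/4)) - 116 = -144*(0 - 4*(-7/4)) - 116 = -144*(0 + 7) - 116 = -144*7 - 116 = -1008 - 116 = -1124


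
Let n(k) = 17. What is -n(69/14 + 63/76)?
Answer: -17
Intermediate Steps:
-n(69/14 + 63/76) = -1*17 = -17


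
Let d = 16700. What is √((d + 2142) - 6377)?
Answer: 3*√1385 ≈ 111.65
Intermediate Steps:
√((d + 2142) - 6377) = √((16700 + 2142) - 6377) = √(18842 - 6377) = √12465 = 3*√1385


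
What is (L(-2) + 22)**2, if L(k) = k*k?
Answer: 676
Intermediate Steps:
L(k) = k**2
(L(-2) + 22)**2 = ((-2)**2 + 22)**2 = (4 + 22)**2 = 26**2 = 676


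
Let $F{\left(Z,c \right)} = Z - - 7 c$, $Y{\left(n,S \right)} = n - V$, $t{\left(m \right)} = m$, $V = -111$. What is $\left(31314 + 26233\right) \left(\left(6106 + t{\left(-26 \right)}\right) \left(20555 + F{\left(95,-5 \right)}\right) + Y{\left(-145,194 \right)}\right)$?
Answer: $7212892985802$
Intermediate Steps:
$Y{\left(n,S \right)} = 111 + n$ ($Y{\left(n,S \right)} = n - -111 = n + 111 = 111 + n$)
$F{\left(Z,c \right)} = Z + 7 c$
$\left(31314 + 26233\right) \left(\left(6106 + t{\left(-26 \right)}\right) \left(20555 + F{\left(95,-5 \right)}\right) + Y{\left(-145,194 \right)}\right) = \left(31314 + 26233\right) \left(\left(6106 - 26\right) \left(20555 + \left(95 + 7 \left(-5\right)\right)\right) + \left(111 - 145\right)\right) = 57547 \left(6080 \left(20555 + \left(95 - 35\right)\right) - 34\right) = 57547 \left(6080 \left(20555 + 60\right) - 34\right) = 57547 \left(6080 \cdot 20615 - 34\right) = 57547 \left(125339200 - 34\right) = 57547 \cdot 125339166 = 7212892985802$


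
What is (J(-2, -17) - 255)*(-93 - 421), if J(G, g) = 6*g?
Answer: 183498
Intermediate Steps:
(J(-2, -17) - 255)*(-93 - 421) = (6*(-17) - 255)*(-93 - 421) = (-102 - 255)*(-514) = -357*(-514) = 183498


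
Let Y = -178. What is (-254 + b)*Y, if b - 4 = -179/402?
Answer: 8960431/201 ≈ 44579.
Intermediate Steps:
b = 1429/402 (b = 4 - 179/402 = 1429/402 ≈ 3.5547)
(-254 + b)*Y = (-254 + 1429/402)*(-178) = -100679/402*(-178) = 8960431/201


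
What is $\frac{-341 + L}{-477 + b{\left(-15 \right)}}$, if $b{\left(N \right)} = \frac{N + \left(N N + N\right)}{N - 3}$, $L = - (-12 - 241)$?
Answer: $\frac{528}{2927} \approx 0.18039$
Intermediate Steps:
$L = 253$ ($L = - (-12 - 241) = \left(-1\right) \left(-253\right) = 253$)
$b{\left(N \right)} = \frac{N^{2} + 2 N}{-3 + N}$ ($b{\left(N \right)} = \frac{N + \left(N^{2} + N\right)}{-3 + N} = \frac{N + \left(N + N^{2}\right)}{-3 + N} = \frac{N^{2} + 2 N}{-3 + N}$)
$\frac{-341 + L}{-477 + b{\left(-15 \right)}} = \frac{-341 + 253}{-477 - \frac{15 \left(2 - 15\right)}{-3 - 15}} = - \frac{88}{-477 - 15 \frac{1}{-18} \left(-13\right)} = - \frac{88}{-477 - \left(- \frac{5}{6}\right) \left(-13\right)} = - \frac{88}{-477 - \frac{65}{6}} = - \frac{88}{- \frac{2927}{6}} = \left(-88\right) \left(- \frac{6}{2927}\right) = \frac{528}{2927}$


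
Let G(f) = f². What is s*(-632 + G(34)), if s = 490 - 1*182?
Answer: 161392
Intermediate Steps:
s = 308 (s = 490 - 182 = 308)
s*(-632 + G(34)) = 308*(-632 + 34²) = 308*(-632 + 1156) = 308*524 = 161392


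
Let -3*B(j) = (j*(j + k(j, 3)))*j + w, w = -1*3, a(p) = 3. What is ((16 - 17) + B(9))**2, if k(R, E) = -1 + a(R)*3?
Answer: 210681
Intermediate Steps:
k(R, E) = 8 (k(R, E) = -1 + 3*3 = -1 + 9 = 8)
w = -3
B(j) = 1 - j**2*(8 + j)/3 (B(j) = -((j*(j + 8))*j - 3)/3 = -((j*(8 + j))*j - 3)/3 = -(j**2*(8 + j) - 3)/3 = -(-3 + j**2*(8 + j))/3 = 1 - j**2*(8 + j)/3)
((16 - 17) + B(9))**2 = ((16 - 17) + (1 - 8/3*9**2 - 1/3*9**3))**2 = (-1 + (1 - 8/3*81 - 1/3*729))**2 = (-1 + (1 - 216 - 243))**2 = (-1 - 458)**2 = (-459)**2 = 210681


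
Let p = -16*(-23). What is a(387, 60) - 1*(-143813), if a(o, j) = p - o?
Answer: 143794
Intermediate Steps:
p = 368
a(o, j) = 368 - o
a(387, 60) - 1*(-143813) = (368 - 1*387) - 1*(-143813) = (368 - 387) + 143813 = -19 + 143813 = 143794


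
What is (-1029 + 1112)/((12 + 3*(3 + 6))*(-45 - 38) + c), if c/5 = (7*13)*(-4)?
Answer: -83/5057 ≈ -0.016413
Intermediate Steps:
c = -1820 (c = 5*((7*13)*(-4)) = 5*(91*(-4)) = 5*(-364) = -1820)
(-1029 + 1112)/((12 + 3*(3 + 6))*(-45 - 38) + c) = (-1029 + 1112)/((12 + 3*(3 + 6))*(-45 - 38) - 1820) = 83/((12 + 3*9)*(-83) - 1820) = 83/((12 + 27)*(-83) - 1820) = 83/(39*(-83) - 1820) = 83/(-3237 - 1820) = 83/(-5057) = 83*(-1/5057) = -83/5057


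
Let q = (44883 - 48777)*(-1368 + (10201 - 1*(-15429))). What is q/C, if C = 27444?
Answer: -7873019/2287 ≈ -3442.5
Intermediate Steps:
q = -94476228 (q = -3894*(-1368 + (10201 + 15429)) = -3894*(-1368 + 25630) = -3894*24262 = -94476228)
q/C = -94476228/27444 = -94476228*1/27444 = -7873019/2287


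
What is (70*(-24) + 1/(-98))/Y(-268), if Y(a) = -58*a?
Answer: -164641/1523312 ≈ -0.10808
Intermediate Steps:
(70*(-24) + 1/(-98))/Y(-268) = (70*(-24) + 1/(-98))/((-58*(-268))) = (-1680 - 1/98)/15544 = -164641/98*1/15544 = -164641/1523312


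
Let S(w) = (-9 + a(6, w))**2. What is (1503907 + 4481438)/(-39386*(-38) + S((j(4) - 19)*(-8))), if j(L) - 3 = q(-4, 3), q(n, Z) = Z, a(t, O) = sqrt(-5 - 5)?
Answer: 995388809995/248914181929 + 11970690*I*sqrt(10)/248914181929 ≈ 3.9989 + 0.00015208*I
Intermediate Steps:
a(t, O) = I*sqrt(10) (a(t, O) = sqrt(-10) = I*sqrt(10))
j(L) = 6 (j(L) = 3 + 3 = 6)
S(w) = (-9 + I*sqrt(10))**2
(1503907 + 4481438)/(-39386*(-38) + S((j(4) - 19)*(-8))) = (1503907 + 4481438)/(-39386*(-38) + (9 - I*sqrt(10))**2) = 5985345/(1496668 + (9 - I*sqrt(10))**2)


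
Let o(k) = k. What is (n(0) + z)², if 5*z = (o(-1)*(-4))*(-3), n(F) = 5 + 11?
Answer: 4624/25 ≈ 184.96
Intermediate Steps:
n(F) = 16
z = -12/5 (z = (-1*(-4)*(-3))/5 = (4*(-3))/5 = (⅕)*(-12) = -12/5 ≈ -2.4000)
(n(0) + z)² = (16 - 12/5)² = (68/5)² = 4624/25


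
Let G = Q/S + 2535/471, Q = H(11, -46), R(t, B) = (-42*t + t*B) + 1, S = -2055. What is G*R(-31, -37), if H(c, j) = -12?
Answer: 283931970/21509 ≈ 13201.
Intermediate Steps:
R(t, B) = 1 - 42*t + B*t (R(t, B) = (-42*t + B*t) + 1 = 1 - 42*t + B*t)
Q = -12
G = 579453/107545 (G = -12/(-2055) + 2535/471 = -12*(-1/2055) + 2535*(1/471) = 4/685 + 845/157 = 579453/107545 ≈ 5.3880)
G*R(-31, -37) = 579453*(1 - 42*(-31) - 37*(-31))/107545 = 579453*(1 + 1302 + 1147)/107545 = (579453/107545)*2450 = 283931970/21509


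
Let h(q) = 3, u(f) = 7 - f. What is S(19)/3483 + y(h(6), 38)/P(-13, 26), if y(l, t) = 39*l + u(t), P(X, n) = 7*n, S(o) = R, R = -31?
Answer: 146948/316953 ≈ 0.46363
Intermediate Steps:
S(o) = -31
y(l, t) = 7 - t + 39*l (y(l, t) = 39*l + (7 - t) = 7 - t + 39*l)
S(19)/3483 + y(h(6), 38)/P(-13, 26) = -31/3483 + (7 - 1*38 + 39*3)/((7*26)) = -31*1/3483 + (7 - 38 + 117)/182 = -31/3483 + 86*(1/182) = -31/3483 + 43/91 = 146948/316953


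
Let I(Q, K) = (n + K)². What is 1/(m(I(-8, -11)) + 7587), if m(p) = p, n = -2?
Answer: 1/7756 ≈ 0.00012893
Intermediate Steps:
I(Q, K) = (-2 + K)²
1/(m(I(-8, -11)) + 7587) = 1/((-2 - 11)² + 7587) = 1/((-13)² + 7587) = 1/(169 + 7587) = 1/7756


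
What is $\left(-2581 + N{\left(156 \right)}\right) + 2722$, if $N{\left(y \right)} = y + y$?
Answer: $453$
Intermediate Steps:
$N{\left(y \right)} = 2 y$
$\left(-2581 + N{\left(156 \right)}\right) + 2722 = \left(-2581 + 2 \cdot 156\right) + 2722 = \left(-2581 + 312\right) + 2722 = -2269 + 2722 = 453$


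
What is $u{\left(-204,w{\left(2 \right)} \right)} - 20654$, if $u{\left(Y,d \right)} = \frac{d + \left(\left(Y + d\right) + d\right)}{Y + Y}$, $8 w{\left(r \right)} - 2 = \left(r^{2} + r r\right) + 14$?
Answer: $- \frac{2808879}{136} \approx -20654.0$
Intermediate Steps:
$w{\left(r \right)} = 2 + \frac{r^{2}}{4}$ ($w{\left(r \right)} = \frac{1}{4} + \frac{\left(r^{2} + r r\right) + 14}{8} = \frac{1}{4} + \frac{\left(r^{2} + r^{2}\right) + 14}{8} = \frac{1}{4} + \frac{2 r^{2} + 14}{8} = \frac{1}{4} + \frac{14 + 2 r^{2}}{8} = \frac{1}{4} + \left(\frac{7}{4} + \frac{r^{2}}{4}\right) = 2 + \frac{r^{2}}{4}$)
$u{\left(Y,d \right)} = \frac{Y + 3 d}{2 Y}$ ($u{\left(Y,d \right)} = \frac{d + \left(Y + 2 d\right)}{2 Y} = \left(Y + 3 d\right) \frac{1}{2 Y} = \frac{Y + 3 d}{2 Y}$)
$u{\left(-204,w{\left(2 \right)} \right)} - 20654 = \frac{-204 + 3 \left(2 + \frac{2^{2}}{4}\right)}{2 \left(-204\right)} - 20654 = \frac{1}{2} \left(- \frac{1}{204}\right) \left(-204 + 3 \left(2 + \frac{1}{4} \cdot 4\right)\right) - 20654 = \frac{1}{2} \left(- \frac{1}{204}\right) \left(-204 + 3 \left(2 + 1\right)\right) - 20654 = \frac{1}{2} \left(- \frac{1}{204}\right) \left(-204 + 3 \cdot 3\right) - 20654 = \frac{1}{2} \left(- \frac{1}{204}\right) \left(-204 + 9\right) - 20654 = \frac{1}{2} \left(- \frac{1}{204}\right) \left(-195\right) - 20654 = \frac{65}{136} - 20654 = - \frac{2808879}{136}$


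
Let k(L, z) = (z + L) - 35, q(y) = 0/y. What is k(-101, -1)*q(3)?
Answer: 0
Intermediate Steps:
q(y) = 0
k(L, z) = -35 + L + z (k(L, z) = (L + z) - 35 = -35 + L + z)
k(-101, -1)*q(3) = (-35 - 101 - 1)*0 = -137*0 = 0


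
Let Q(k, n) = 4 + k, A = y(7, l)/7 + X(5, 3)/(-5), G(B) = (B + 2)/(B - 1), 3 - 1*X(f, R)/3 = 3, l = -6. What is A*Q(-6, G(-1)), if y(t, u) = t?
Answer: -2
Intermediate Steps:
X(f, R) = 0 (X(f, R) = 9 - 3*3 = 9 - 9 = 0)
G(B) = (2 + B)/(-1 + B)
A = 1 (A = 7/7 + 0/(-5) = 7*(⅐) + 0*(-⅕) = 1 + 0 = 1)
A*Q(-6, G(-1)) = 1*(4 - 6) = 1*(-2) = -2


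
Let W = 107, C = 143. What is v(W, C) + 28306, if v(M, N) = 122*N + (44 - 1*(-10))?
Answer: 45806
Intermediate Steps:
v(M, N) = 54 + 122*N (v(M, N) = 122*N + (44 + 10) = 122*N + 54 = 54 + 122*N)
v(W, C) + 28306 = (54 + 122*143) + 28306 = (54 + 17446) + 28306 = 17500 + 28306 = 45806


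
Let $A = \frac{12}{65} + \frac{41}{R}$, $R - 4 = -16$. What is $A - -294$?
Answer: $\frac{226799}{780} \approx 290.77$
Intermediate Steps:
$R = -12$ ($R = 4 - 16 = -12$)
$A = - \frac{2521}{780}$ ($A = \frac{12}{65} + \frac{41}{-12} = 12 \cdot \frac{1}{65} + 41 \left(- \frac{1}{12}\right) = \frac{12}{65} - \frac{41}{12} = - \frac{2521}{780} \approx -3.2321$)
$A - -294 = - \frac{2521}{780} - -294 = - \frac{2521}{780} + 294 = \frac{226799}{780}$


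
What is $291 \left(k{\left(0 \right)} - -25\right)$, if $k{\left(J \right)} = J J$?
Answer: $7275$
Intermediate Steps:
$k{\left(J \right)} = J^{2}$
$291 \left(k{\left(0 \right)} - -25\right) = 291 \left(0^{2} - -25\right) = 291 \left(0 + 25\right) = 291 \cdot 25 = 7275$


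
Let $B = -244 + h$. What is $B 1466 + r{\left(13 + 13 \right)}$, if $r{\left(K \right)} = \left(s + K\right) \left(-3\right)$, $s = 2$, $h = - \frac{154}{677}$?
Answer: $- \frac{242448240}{677} \approx -3.5812 \cdot 10^{5}$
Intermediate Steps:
$h = - \frac{154}{677}$ ($h = \left(-154\right) \frac{1}{677} = - \frac{154}{677} \approx -0.22747$)
$r{\left(K \right)} = -6 - 3 K$ ($r{\left(K \right)} = \left(2 + K\right) \left(-3\right) = -6 - 3 K$)
$B = - \frac{165342}{677}$ ($B = -244 - \frac{154}{677} = - \frac{165342}{677} \approx -244.23$)
$B 1466 + r{\left(13 + 13 \right)} = \left(- \frac{165342}{677}\right) 1466 - \left(6 + 3 \left(13 + 13\right)\right) = - \frac{242391372}{677} - 84 = - \frac{242448240}{677}$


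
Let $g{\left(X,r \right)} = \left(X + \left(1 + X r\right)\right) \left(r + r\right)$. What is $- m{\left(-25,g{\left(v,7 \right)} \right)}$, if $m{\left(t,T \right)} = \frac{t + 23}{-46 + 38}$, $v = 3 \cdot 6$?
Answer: $- \frac{1}{4} \approx -0.25$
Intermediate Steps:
$v = 18$
$g{\left(X,r \right)} = 2 r \left(1 + X + X r\right)$ ($g{\left(X,r \right)} = \left(1 + X + X r\right) 2 r = 2 r \left(1 + X + X r\right)$)
$m{\left(t,T \right)} = - \frac{23}{8} - \frac{t}{8}$ ($m{\left(t,T \right)} = \frac{23 + t}{-8} = \left(23 + t\right) \left(- \frac{1}{8}\right) = - \frac{23}{8} - \frac{t}{8}$)
$- m{\left(-25,g{\left(v,7 \right)} \right)} = - (- \frac{23}{8} - - \frac{25}{8}) = - (- \frac{23}{8} + \frac{25}{8}) = \left(-1\right) \frac{1}{4} = - \frac{1}{4}$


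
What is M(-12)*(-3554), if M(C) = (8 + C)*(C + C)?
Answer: -341184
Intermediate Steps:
M(C) = 2*C*(8 + C) (M(C) = (8 + C)*(2*C) = 2*C*(8 + C))
M(-12)*(-3554) = (2*(-12)*(8 - 12))*(-3554) = (2*(-12)*(-4))*(-3554) = 96*(-3554) = -341184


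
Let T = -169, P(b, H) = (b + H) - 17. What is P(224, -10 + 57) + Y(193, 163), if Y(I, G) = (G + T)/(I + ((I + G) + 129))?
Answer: 28701/113 ≈ 253.99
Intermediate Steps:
P(b, H) = -17 + H + b (P(b, H) = (H + b) - 17 = -17 + H + b)
Y(I, G) = (-169 + G)/(129 + G + 2*I) (Y(I, G) = (G - 169)/(I + ((I + G) + 129)) = (-169 + G)/(I + ((G + I) + 129)) = (-169 + G)/(I + (129 + G + I)) = (-169 + G)/(129 + G + 2*I))
P(224, -10 + 57) + Y(193, 163) = (-17 + (-10 + 57) + 224) + (-169 + 163)/(129 + 163 + 2*193) = (-17 + 47 + 224) - 6/(129 + 163 + 386) = 254 - 6/678 = 254 + (1/678)*(-6) = 254 - 1/113 = 28701/113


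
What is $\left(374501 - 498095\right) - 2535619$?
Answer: $-2659213$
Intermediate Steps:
$\left(374501 - 498095\right) - 2535619 = -123594 - 2535619 = -2659213$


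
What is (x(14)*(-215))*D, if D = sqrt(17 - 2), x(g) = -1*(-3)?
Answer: -645*sqrt(15) ≈ -2498.1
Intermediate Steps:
x(g) = 3
D = sqrt(15) ≈ 3.8730
(x(14)*(-215))*D = (3*(-215))*sqrt(15) = -645*sqrt(15)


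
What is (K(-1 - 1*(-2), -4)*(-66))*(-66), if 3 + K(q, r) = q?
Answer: -8712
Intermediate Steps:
K(q, r) = -3 + q
(K(-1 - 1*(-2), -4)*(-66))*(-66) = ((-3 + (-1 - 1*(-2)))*(-66))*(-66) = ((-3 + (-1 + 2))*(-66))*(-66) = ((-3 + 1)*(-66))*(-66) = -2*(-66)*(-66) = 132*(-66) = -8712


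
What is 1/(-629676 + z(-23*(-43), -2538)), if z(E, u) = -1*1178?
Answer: -1/630854 ≈ -1.5852e-6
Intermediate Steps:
z(E, u) = -1178
1/(-629676 + z(-23*(-43), -2538)) = 1/(-629676 - 1178) = 1/(-630854) = -1/630854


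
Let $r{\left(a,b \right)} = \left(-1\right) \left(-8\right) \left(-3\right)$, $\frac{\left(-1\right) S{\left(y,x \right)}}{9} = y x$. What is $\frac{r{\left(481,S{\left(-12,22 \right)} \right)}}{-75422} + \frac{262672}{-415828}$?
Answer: $- \frac{2475158464}{3920322427} \approx -0.63137$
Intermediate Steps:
$S{\left(y,x \right)} = - 9 x y$ ($S{\left(y,x \right)} = - 9 y x = - 9 x y$)
$r{\left(a,b \right)} = -24$ ($r{\left(a,b \right)} = 8 \left(-3\right) = -24$)
$\frac{r{\left(481,S{\left(-12,22 \right)} \right)}}{-75422} + \frac{262672}{-415828} = - \frac{24}{-75422} + \frac{262672}{-415828} = \left(-24\right) \left(- \frac{1}{75422}\right) + 262672 \left(- \frac{1}{415828}\right) = \frac{12}{37711} - \frac{65668}{103957} = - \frac{2475158464}{3920322427}$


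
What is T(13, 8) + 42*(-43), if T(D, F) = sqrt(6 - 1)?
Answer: -1806 + sqrt(5) ≈ -1803.8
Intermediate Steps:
T(D, F) = sqrt(5)
T(13, 8) + 42*(-43) = sqrt(5) + 42*(-43) = sqrt(5) - 1806 = -1806 + sqrt(5)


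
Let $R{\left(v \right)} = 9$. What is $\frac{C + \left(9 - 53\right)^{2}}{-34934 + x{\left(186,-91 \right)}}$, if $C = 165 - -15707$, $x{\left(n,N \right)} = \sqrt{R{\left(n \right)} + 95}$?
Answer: $- \frac{155526168}{305096063} - \frac{8904 \sqrt{26}}{305096063} \approx -0.50991$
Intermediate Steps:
$x{\left(n,N \right)} = 2 \sqrt{26}$ ($x{\left(n,N \right)} = \sqrt{9 + 95} = \sqrt{104} = 2 \sqrt{26}$)
$C = 15872$ ($C = 165 + 15707 = 15872$)
$\frac{C + \left(9 - 53\right)^{2}}{-34934 + x{\left(186,-91 \right)}} = \frac{15872 + \left(9 - 53\right)^{2}}{-34934 + 2 \sqrt{26}} = \frac{15872 + \left(-44\right)^{2}}{-34934 + 2 \sqrt{26}} = \frac{15872 + 1936}{-34934 + 2 \sqrt{26}} = \frac{17808}{-34934 + 2 \sqrt{26}}$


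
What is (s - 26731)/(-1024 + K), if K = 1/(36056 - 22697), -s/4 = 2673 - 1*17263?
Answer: -422531811/13679615 ≈ -30.888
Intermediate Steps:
s = 58360 (s = -4*(2673 - 1*17263) = -4*(2673 - 17263) = -4*(-14590) = 58360)
K = 1/13359 ≈ 7.4856e-5
(s - 26731)/(-1024 + K) = (58360 - 26731)/(-1024 + 1/13359) = 31629/(-13679615/13359) = 31629*(-13359/13679615) = -422531811/13679615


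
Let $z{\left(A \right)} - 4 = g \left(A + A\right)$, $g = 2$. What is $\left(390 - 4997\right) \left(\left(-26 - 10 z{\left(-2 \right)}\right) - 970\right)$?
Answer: $4404292$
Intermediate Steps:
$z{\left(A \right)} = 4 + 4 A$ ($z{\left(A \right)} = 4 + 2 \left(A + A\right) = 4 + 2 \cdot 2 A = 4 + 4 A$)
$\left(390 - 4997\right) \left(\left(-26 - 10 z{\left(-2 \right)}\right) - 970\right) = \left(390 - 4997\right) \left(\left(-26 - 10 \left(4 + 4 \left(-2\right)\right)\right) - 970\right) = - 4607 \left(\left(-26 - 10 \left(4 - 8\right)\right) - 970\right) = - 4607 \left(\left(-26 - -40\right) - 970\right) = - 4607 \left(\left(-26 + 40\right) - 970\right) = - 4607 \left(14 - 970\right) = \left(-4607\right) \left(-956\right) = 4404292$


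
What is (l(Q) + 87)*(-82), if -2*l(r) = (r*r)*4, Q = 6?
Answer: -1230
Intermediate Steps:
l(r) = -2*r² (l(r) = -r*r*4/2 = -r²*4/2 = -2*r²)
(l(Q) + 87)*(-82) = (-2*6² + 87)*(-82) = (-2*36 + 87)*(-82) = (-72 + 87)*(-82) = 15*(-82) = -1230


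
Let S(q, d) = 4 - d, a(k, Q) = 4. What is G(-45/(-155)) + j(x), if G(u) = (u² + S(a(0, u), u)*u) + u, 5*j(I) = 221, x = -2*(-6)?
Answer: 7076/155 ≈ 45.652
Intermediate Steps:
x = 12
j(I) = 221/5 (j(I) = (⅕)*221 = 221/5)
G(u) = u + u² + u*(4 - u) (G(u) = (u² + (4 - u)*u) + u = (u² + u*(4 - u)) + u = u + u² + u*(4 - u))
G(-45/(-155)) + j(x) = 5*(-45/(-155)) + 221/5 = 5*(-45*(-1/155)) + 221/5 = 5*(9/31) + 221/5 = 45/31 + 221/5 = 7076/155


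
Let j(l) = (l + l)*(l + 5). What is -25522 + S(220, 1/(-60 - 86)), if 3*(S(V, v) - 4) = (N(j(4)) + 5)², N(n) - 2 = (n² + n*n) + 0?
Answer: 107564071/3 ≈ 3.5855e+7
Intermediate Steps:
j(l) = 2*l*(5 + l) (j(l) = (2*l)*(5 + l) = 2*l*(5 + l))
N(n) = 2 + 2*n² (N(n) = 2 + ((n² + n*n) + 0) = 2 + ((n² + n²) + 0) = 2 + (2*n² + 0) = 2 + 2*n²)
S(V, v) = 107640637/3 (S(V, v) = 4 + ((2 + 2*(2*4*(5 + 4))²) + 5)²/3 = 4 + ((2 + 2*(2*4*9)²) + 5)²/3 = 4 + ((2 + 2*72²) + 5)²/3 = 4 + ((2 + 2*5184) + 5)²/3 = 4 + ((2 + 10368) + 5)²/3 = 4 + (10370 + 5)²/3 = 4 + (⅓)*10375² = 4 + (⅓)*107640625 = 4 + 107640625/3 = 107640637/3)
-25522 + S(220, 1/(-60 - 86)) = -25522 + 107640637/3 = 107564071/3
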